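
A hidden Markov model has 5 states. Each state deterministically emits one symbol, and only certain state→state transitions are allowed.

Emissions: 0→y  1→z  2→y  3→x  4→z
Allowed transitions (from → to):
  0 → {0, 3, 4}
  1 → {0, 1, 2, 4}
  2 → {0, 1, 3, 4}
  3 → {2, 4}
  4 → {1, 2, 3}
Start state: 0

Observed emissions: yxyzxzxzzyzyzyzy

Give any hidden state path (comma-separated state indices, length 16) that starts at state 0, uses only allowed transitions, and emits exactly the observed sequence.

  [0] y  {0,2}  => 0  start
  [1] x  {3}  => 3  0->3 ok
  [2] y  {0,2}  => 2  3->2 ok
  [3] z  {1,4}  => 4  2->4 ok
  [4] x  {3}  => 3  4->3 ok
  [5] z  {1,4}  => 4  3->4 ok
  [6] x  {3}  => 3  4->3 ok
  [7] z  {1,4}  => 4  3->4 ok
  [8] z  {1,4}  => 1  4->1 ok
  [9] y  {0,2}  => 2  1->2 ok
  [10] z  {1,4}  => 1  2->1 ok
  [11] y  {0,2}  => 0  1->0 ok
  [12] z  {1,4}  => 4  0->4 ok
  [13] y  {0,2}  => 2  4->2 ok
  [14] z  {1,4}  => 1  2->1 ok
  [15] y  {0,2}  => 2  1->2 ok

0,3,2,4,3,4,3,4,1,2,1,0,4,2,1,2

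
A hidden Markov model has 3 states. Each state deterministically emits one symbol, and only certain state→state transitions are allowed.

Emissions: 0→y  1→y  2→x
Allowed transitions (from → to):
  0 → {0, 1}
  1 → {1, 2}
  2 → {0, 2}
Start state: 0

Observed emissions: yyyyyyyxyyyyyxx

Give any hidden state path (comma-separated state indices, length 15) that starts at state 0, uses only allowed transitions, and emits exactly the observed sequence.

  t0 'y' -> {0,1}, take 0 (start)
  t1 'y' -> {0,1}, take 0 (0->0 ok)
  t2 'y' -> {0,1}, take 0 (0->0 ok)
  t3 'y' -> {0,1}, take 0 (0->0 ok)
  t4 'y' -> {0,1}, take 1 (0->1 ok)
  t5 'y' -> {0,1}, take 1 (1->1 ok)
  t6 'y' -> {0,1}, take 1 (1->1 ok)
  t7 'x' -> {2}, take 2 (1->2 ok)
  t8 'y' -> {0,1}, take 0 (2->0 ok)
  t9 'y' -> {0,1}, take 0 (0->0 ok)
  t10 'y' -> {0,1}, take 0 (0->0 ok)
  t11 'y' -> {0,1}, take 1 (0->1 ok)
  t12 'y' -> {0,1}, take 1 (1->1 ok)
  t13 'x' -> {2}, take 2 (1->2 ok)
  t14 'x' -> {2}, take 2 (2->2 ok)

0,0,0,0,1,1,1,2,0,0,0,1,1,2,2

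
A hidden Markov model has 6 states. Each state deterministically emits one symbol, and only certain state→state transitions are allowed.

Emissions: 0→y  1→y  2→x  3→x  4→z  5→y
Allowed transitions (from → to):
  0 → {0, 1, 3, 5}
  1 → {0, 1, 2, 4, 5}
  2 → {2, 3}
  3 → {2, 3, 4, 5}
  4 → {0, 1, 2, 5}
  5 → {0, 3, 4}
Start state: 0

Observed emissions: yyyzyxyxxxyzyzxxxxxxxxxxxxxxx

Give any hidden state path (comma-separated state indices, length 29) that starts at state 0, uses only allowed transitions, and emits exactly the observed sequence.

  0: obs=y cand={0,1,5} pick 0 [start]
  1: obs=y cand={0,1,5} pick 0 [0->0 ok]
  2: obs=y cand={0,1,5} pick 5 [0->5 ok]
  3: obs=z cand={4} pick 4 [5->4 ok]
  4: obs=y cand={0,1,5} pick 5 [4->5 ok]
  5: obs=x cand={2,3} pick 3 [5->3 ok]
  6: obs=y cand={0,1,5} pick 5 [3->5 ok]
  7: obs=x cand={2,3} pick 3 [5->3 ok]
  8: obs=x cand={2,3} pick 3 [3->3 ok]
  9: obs=x cand={2,3} pick 3 [3->3 ok]
  10: obs=y cand={0,1,5} pick 5 [3->5 ok]
  11: obs=z cand={4} pick 4 [5->4 ok]
  12: obs=y cand={0,1,5} pick 5 [4->5 ok]
  13: obs=z cand={4} pick 4 [5->4 ok]
  14: obs=x cand={2,3} pick 2 [4->2 ok]
  15: obs=x cand={2,3} pick 3 [2->3 ok]
  16: obs=x cand={2,3} pick 2 [3->2 ok]
  17: obs=x cand={2,3} pick 2 [2->2 ok]
  18: obs=x cand={2,3} pick 2 [2->2 ok]
  19: obs=x cand={2,3} pick 2 [2->2 ok]
  20: obs=x cand={2,3} pick 2 [2->2 ok]
  21: obs=x cand={2,3} pick 3 [2->3 ok]
  22: obs=x cand={2,3} pick 3 [3->3 ok]
  23: obs=x cand={2,3} pick 2 [3->2 ok]
  24: obs=x cand={2,3} pick 3 [2->3 ok]
  25: obs=x cand={2,3} pick 3 [3->3 ok]
  26: obs=x cand={2,3} pick 2 [3->2 ok]
  27: obs=x cand={2,3} pick 2 [2->2 ok]
  28: obs=x cand={2,3} pick 2 [2->2 ok]

0,0,5,4,5,3,5,3,3,3,5,4,5,4,2,3,2,2,2,2,2,3,3,2,3,3,2,2,2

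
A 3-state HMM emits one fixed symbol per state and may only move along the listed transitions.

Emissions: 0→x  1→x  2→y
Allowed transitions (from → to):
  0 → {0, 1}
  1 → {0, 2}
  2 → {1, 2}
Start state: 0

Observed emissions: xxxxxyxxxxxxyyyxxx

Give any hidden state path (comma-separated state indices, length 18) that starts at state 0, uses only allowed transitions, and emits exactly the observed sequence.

  t0 'x' -> {0,1}, take 0 (start)
  t1 'x' -> {0,1}, take 0 (0->0 ok)
  t2 'x' -> {0,1}, take 0 (0->0 ok)
  t3 'x' -> {0,1}, take 0 (0->0 ok)
  t4 'x' -> {0,1}, take 1 (0->1 ok)
  t5 'y' -> {2}, take 2 (1->2 ok)
  t6 'x' -> {0,1}, take 1 (2->1 ok)
  t7 'x' -> {0,1}, take 0 (1->0 ok)
  t8 'x' -> {0,1}, take 0 (0->0 ok)
  t9 'x' -> {0,1}, take 1 (0->1 ok)
  t10 'x' -> {0,1}, take 0 (1->0 ok)
  t11 'x' -> {0,1}, take 1 (0->1 ok)
  t12 'y' -> {2}, take 2 (1->2 ok)
  t13 'y' -> {2}, take 2 (2->2 ok)
  t14 'y' -> {2}, take 2 (2->2 ok)
  t15 'x' -> {0,1}, take 1 (2->1 ok)
  t16 'x' -> {0,1}, take 0 (1->0 ok)
  t17 'x' -> {0,1}, take 0 (0->0 ok)

0,0,0,0,1,2,1,0,0,1,0,1,2,2,2,1,0,0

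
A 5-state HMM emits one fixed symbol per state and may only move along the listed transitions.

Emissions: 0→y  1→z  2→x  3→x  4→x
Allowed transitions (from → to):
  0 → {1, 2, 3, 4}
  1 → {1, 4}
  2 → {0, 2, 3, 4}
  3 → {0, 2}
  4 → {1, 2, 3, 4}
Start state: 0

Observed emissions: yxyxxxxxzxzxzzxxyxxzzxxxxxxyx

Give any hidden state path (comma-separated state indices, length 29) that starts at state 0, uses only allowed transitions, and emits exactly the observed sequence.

  [0] y  {0}  => 0  start
  [1] x  {2,3,4}  => 3  0->3 ok
  [2] y  {0}  => 0  3->0 ok
  [3] x  {2,3,4}  => 4  0->4 ok
  [4] x  {2,3,4}  => 4  4->4 ok
  [5] x  {2,3,4}  => 4  4->4 ok
  [6] x  {2,3,4}  => 2  4->2 ok
  [7] x  {2,3,4}  => 4  2->4 ok
  [8] z  {1}  => 1  4->1 ok
  [9] x  {2,3,4}  => 4  1->4 ok
  [10] z  {1}  => 1  4->1 ok
  [11] x  {2,3,4}  => 4  1->4 ok
  [12] z  {1}  => 1  4->1 ok
  [13] z  {1}  => 1  1->1 ok
  [14] x  {2,3,4}  => 4  1->4 ok
  [15] x  {2,3,4}  => 3  4->3 ok
  [16] y  {0}  => 0  3->0 ok
  [17] x  {2,3,4}  => 4  0->4 ok
  [18] x  {2,3,4}  => 4  4->4 ok
  [19] z  {1}  => 1  4->1 ok
  [20] z  {1}  => 1  1->1 ok
  [21] x  {2,3,4}  => 4  1->4 ok
  [22] x  {2,3,4}  => 3  4->3 ok
  [23] x  {2,3,4}  => 2  3->2 ok
  [24] x  {2,3,4}  => 2  2->2 ok
  [25] x  {2,3,4}  => 2  2->2 ok
  [26] x  {2,3,4}  => 3  2->3 ok
  [27] y  {0}  => 0  3->0 ok
  [28] x  {2,3,4}  => 3  0->3 ok

0,3,0,4,4,4,2,4,1,4,1,4,1,1,4,3,0,4,4,1,1,4,3,2,2,2,3,0,3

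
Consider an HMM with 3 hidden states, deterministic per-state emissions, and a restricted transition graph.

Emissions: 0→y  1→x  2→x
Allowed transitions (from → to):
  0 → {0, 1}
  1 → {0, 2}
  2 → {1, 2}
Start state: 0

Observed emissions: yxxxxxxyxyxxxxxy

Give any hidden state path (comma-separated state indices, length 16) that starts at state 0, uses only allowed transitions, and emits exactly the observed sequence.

  t0 'y' -> {0}, take 0 (start)
  t1 'x' -> {1,2}, take 1 (0->1 ok)
  t2 'x' -> {1,2}, take 2 (1->2 ok)
  t3 'x' -> {1,2}, take 1 (2->1 ok)
  t4 'x' -> {1,2}, take 2 (1->2 ok)
  t5 'x' -> {1,2}, take 2 (2->2 ok)
  t6 'x' -> {1,2}, take 1 (2->1 ok)
  t7 'y' -> {0}, take 0 (1->0 ok)
  t8 'x' -> {1,2}, take 1 (0->1 ok)
  t9 'y' -> {0}, take 0 (1->0 ok)
  t10 'x' -> {1,2}, take 1 (0->1 ok)
  t11 'x' -> {1,2}, take 2 (1->2 ok)
  t12 'x' -> {1,2}, take 1 (2->1 ok)
  t13 'x' -> {1,2}, take 2 (1->2 ok)
  t14 'x' -> {1,2}, take 1 (2->1 ok)
  t15 'y' -> {0}, take 0 (1->0 ok)

0,1,2,1,2,2,1,0,1,0,1,2,1,2,1,0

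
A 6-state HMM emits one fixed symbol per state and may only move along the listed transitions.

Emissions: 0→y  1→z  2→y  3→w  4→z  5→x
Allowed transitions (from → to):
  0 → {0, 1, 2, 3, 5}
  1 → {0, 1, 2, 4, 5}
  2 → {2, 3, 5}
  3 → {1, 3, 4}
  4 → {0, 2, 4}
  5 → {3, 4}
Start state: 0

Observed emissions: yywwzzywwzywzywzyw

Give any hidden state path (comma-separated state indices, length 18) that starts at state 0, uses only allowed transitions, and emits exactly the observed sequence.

  t0 'y' -> {0,2}, take 0 (start)
  t1 'y' -> {0,2}, take 2 (0->2 ok)
  t2 'w' -> {3}, take 3 (2->3 ok)
  t3 'w' -> {3}, take 3 (3->3 ok)
  t4 'z' -> {1,4}, take 1 (3->1 ok)
  t5 'z' -> {1,4}, take 4 (1->4 ok)
  t6 'y' -> {0,2}, take 2 (4->2 ok)
  t7 'w' -> {3}, take 3 (2->3 ok)
  t8 'w' -> {3}, take 3 (3->3 ok)
  t9 'z' -> {1,4}, take 4 (3->4 ok)
  t10 'y' -> {0,2}, take 2 (4->2 ok)
  t11 'w' -> {3}, take 3 (2->3 ok)
  t12 'z' -> {1,4}, take 4 (3->4 ok)
  t13 'y' -> {0,2}, take 0 (4->0 ok)
  t14 'w' -> {3}, take 3 (0->3 ok)
  t15 'z' -> {1,4}, take 1 (3->1 ok)
  t16 'y' -> {0,2}, take 2 (1->2 ok)
  t17 'w' -> {3}, take 3 (2->3 ok)

0,2,3,3,1,4,2,3,3,4,2,3,4,0,3,1,2,3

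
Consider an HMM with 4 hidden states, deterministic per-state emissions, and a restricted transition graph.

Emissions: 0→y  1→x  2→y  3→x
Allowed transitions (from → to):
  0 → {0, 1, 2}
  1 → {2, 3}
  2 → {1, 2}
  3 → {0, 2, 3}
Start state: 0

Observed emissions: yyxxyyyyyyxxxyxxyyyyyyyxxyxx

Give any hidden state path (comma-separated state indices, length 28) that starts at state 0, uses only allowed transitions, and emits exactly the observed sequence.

  pos 0: y in {0,2}, choose 0; start
  pos 1: y in {0,2}, choose 2; 0->2 ok
  pos 2: x in {1,3}, choose 1; 2->1 ok
  pos 3: x in {1,3}, choose 3; 1->3 ok
  pos 4: y in {0,2}, choose 0; 3->0 ok
  pos 5: y in {0,2}, choose 0; 0->0 ok
  pos 6: y in {0,2}, choose 0; 0->0 ok
  pos 7: y in {0,2}, choose 0; 0->0 ok
  pos 8: y in {0,2}, choose 0; 0->0 ok
  pos 9: y in {0,2}, choose 2; 0->2 ok
  pos 10: x in {1,3}, choose 1; 2->1 ok
  pos 11: x in {1,3}, choose 3; 1->3 ok
  pos 12: x in {1,3}, choose 3; 3->3 ok
  pos 13: y in {0,2}, choose 0; 3->0 ok
  pos 14: x in {1,3}, choose 1; 0->1 ok
  pos 15: x in {1,3}, choose 3; 1->3 ok
  pos 16: y in {0,2}, choose 0; 3->0 ok
  pos 17: y in {0,2}, choose 2; 0->2 ok
  pos 18: y in {0,2}, choose 2; 2->2 ok
  pos 19: y in {0,2}, choose 2; 2->2 ok
  pos 20: y in {0,2}, choose 2; 2->2 ok
  pos 21: y in {0,2}, choose 2; 2->2 ok
  pos 22: y in {0,2}, choose 2; 2->2 ok
  pos 23: x in {1,3}, choose 1; 2->1 ok
  pos 24: x in {1,3}, choose 3; 1->3 ok
  pos 25: y in {0,2}, choose 2; 3->2 ok
  pos 26: x in {1,3}, choose 1; 2->1 ok
  pos 27: x in {1,3}, choose 3; 1->3 ok

0,2,1,3,0,0,0,0,0,2,1,3,3,0,1,3,0,2,2,2,2,2,2,1,3,2,1,3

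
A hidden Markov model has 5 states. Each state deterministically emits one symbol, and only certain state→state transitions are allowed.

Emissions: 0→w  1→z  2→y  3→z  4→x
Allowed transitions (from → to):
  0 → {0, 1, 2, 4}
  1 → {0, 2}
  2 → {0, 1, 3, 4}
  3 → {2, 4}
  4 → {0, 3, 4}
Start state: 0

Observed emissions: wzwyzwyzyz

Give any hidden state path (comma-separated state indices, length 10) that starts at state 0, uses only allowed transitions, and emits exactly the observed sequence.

  [0] w  {0}  => 0  start
  [1] z  {1,3}  => 1  0->1 ok
  [2] w  {0}  => 0  1->0 ok
  [3] y  {2}  => 2  0->2 ok
  [4] z  {1,3}  => 1  2->1 ok
  [5] w  {0}  => 0  1->0 ok
  [6] y  {2}  => 2  0->2 ok
  [7] z  {1,3}  => 1  2->1 ok
  [8] y  {2}  => 2  1->2 ok
  [9] z  {1,3}  => 1  2->1 ok

0,1,0,2,1,0,2,1,2,1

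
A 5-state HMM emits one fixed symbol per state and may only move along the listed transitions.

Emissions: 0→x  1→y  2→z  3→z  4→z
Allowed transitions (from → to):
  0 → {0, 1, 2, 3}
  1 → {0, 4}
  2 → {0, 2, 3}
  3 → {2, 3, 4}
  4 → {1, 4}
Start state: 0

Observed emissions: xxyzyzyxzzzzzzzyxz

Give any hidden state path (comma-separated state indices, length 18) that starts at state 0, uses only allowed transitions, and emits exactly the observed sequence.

  t0 'x' -> {0}, take 0 (start)
  t1 'x' -> {0}, take 0 (0->0 ok)
  t2 'y' -> {1}, take 1 (0->1 ok)
  t3 'z' -> {2,3,4}, take 4 (1->4 ok)
  t4 'y' -> {1}, take 1 (4->1 ok)
  t5 'z' -> {2,3,4}, take 4 (1->4 ok)
  t6 'y' -> {1}, take 1 (4->1 ok)
  t7 'x' -> {0}, take 0 (1->0 ok)
  t8 'z' -> {2,3,4}, take 3 (0->3 ok)
  t9 'z' -> {2,3,4}, take 3 (3->3 ok)
  t10 'z' -> {2,3,4}, take 3 (3->3 ok)
  t11 'z' -> {2,3,4}, take 2 (3->2 ok)
  t12 'z' -> {2,3,4}, take 3 (2->3 ok)
  t13 'z' -> {2,3,4}, take 4 (3->4 ok)
  t14 'z' -> {2,3,4}, take 4 (4->4 ok)
  t15 'y' -> {1}, take 1 (4->1 ok)
  t16 'x' -> {0}, take 0 (1->0 ok)
  t17 'z' -> {2,3,4}, take 2 (0->2 ok)

0,0,1,4,1,4,1,0,3,3,3,2,3,4,4,1,0,2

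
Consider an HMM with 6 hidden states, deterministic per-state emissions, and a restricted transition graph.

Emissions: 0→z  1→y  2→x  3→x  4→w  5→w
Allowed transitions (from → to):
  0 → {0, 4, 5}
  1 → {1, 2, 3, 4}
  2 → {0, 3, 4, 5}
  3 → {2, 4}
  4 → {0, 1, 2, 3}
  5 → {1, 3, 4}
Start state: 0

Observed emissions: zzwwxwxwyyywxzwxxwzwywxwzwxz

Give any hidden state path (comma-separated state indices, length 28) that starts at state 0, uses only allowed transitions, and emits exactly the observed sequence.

0,0,5,4,3,4,3,4,1,1,1,4,2,0,5,3,2,4,0,5,1,4,3,4,0,4,2,0

  0: obs=z cand={0} pick 0 [start]
  1: obs=z cand={0} pick 0 [0->0 ok]
  2: obs=w cand={4,5} pick 5 [0->5 ok]
  3: obs=w cand={4,5} pick 4 [5->4 ok]
  4: obs=x cand={2,3} pick 3 [4->3 ok]
  5: obs=w cand={4,5} pick 4 [3->4 ok]
  6: obs=x cand={2,3} pick 3 [4->3 ok]
  7: obs=w cand={4,5} pick 4 [3->4 ok]
  8: obs=y cand={1} pick 1 [4->1 ok]
  9: obs=y cand={1} pick 1 [1->1 ok]
  10: obs=y cand={1} pick 1 [1->1 ok]
  11: obs=w cand={4,5} pick 4 [1->4 ok]
  12: obs=x cand={2,3} pick 2 [4->2 ok]
  13: obs=z cand={0} pick 0 [2->0 ok]
  14: obs=w cand={4,5} pick 5 [0->5 ok]
  15: obs=x cand={2,3} pick 3 [5->3 ok]
  16: obs=x cand={2,3} pick 2 [3->2 ok]
  17: obs=w cand={4,5} pick 4 [2->4 ok]
  18: obs=z cand={0} pick 0 [4->0 ok]
  19: obs=w cand={4,5} pick 5 [0->5 ok]
  20: obs=y cand={1} pick 1 [5->1 ok]
  21: obs=w cand={4,5} pick 4 [1->4 ok]
  22: obs=x cand={2,3} pick 3 [4->3 ok]
  23: obs=w cand={4,5} pick 4 [3->4 ok]
  24: obs=z cand={0} pick 0 [4->0 ok]
  25: obs=w cand={4,5} pick 4 [0->4 ok]
  26: obs=x cand={2,3} pick 2 [4->2 ok]
  27: obs=z cand={0} pick 0 [2->0 ok]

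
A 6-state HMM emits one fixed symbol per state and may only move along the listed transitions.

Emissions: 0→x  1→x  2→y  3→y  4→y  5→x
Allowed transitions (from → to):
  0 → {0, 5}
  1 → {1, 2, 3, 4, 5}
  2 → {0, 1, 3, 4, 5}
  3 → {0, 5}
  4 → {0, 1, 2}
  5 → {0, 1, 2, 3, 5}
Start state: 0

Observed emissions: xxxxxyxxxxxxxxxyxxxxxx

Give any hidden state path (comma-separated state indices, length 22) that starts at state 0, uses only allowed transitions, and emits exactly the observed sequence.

  t0 'x' -> {0,1,5}, take 0 (start)
  t1 'x' -> {0,1,5}, take 0 (0->0 ok)
  t2 'x' -> {0,1,5}, take 5 (0->5 ok)
  t3 'x' -> {0,1,5}, take 0 (5->0 ok)
  t4 'x' -> {0,1,5}, take 5 (0->5 ok)
  t5 'y' -> {2,3,4}, take 2 (5->2 ok)
  t6 'x' -> {0,1,5}, take 0 (2->0 ok)
  t7 'x' -> {0,1,5}, take 5 (0->5 ok)
  t8 'x' -> {0,1,5}, take 5 (5->5 ok)
  t9 'x' -> {0,1,5}, take 1 (5->1 ok)
  t10 'x' -> {0,1,5}, take 5 (1->5 ok)
  t11 'x' -> {0,1,5}, take 0 (5->0 ok)
  t12 'x' -> {0,1,5}, take 0 (0->0 ok)
  t13 'x' -> {0,1,5}, take 0 (0->0 ok)
  t14 'x' -> {0,1,5}, take 5 (0->5 ok)
  t15 'y' -> {2,3,4}, take 3 (5->3 ok)
  t16 'x' -> {0,1,5}, take 5 (3->5 ok)
  t17 'x' -> {0,1,5}, take 5 (5->5 ok)
  t18 'x' -> {0,1,5}, take 1 (5->1 ok)
  t19 'x' -> {0,1,5}, take 1 (1->1 ok)
  t20 'x' -> {0,1,5}, take 1 (1->1 ok)
  t21 'x' -> {0,1,5}, take 5 (1->5 ok)

0,0,5,0,5,2,0,5,5,1,5,0,0,0,5,3,5,5,1,1,1,5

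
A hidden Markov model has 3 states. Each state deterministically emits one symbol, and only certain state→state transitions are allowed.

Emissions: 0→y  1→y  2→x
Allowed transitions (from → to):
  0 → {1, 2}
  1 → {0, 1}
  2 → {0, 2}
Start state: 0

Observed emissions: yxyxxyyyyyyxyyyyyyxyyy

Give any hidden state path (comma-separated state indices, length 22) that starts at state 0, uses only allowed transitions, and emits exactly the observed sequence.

0,2,0,2,2,0,1,0,1,1,0,2,0,1,1,0,1,0,2,0,1,0

  0: obs=y cand={0,1} pick 0 [start]
  1: obs=x cand={2} pick 2 [0->2 ok]
  2: obs=y cand={0,1} pick 0 [2->0 ok]
  3: obs=x cand={2} pick 2 [0->2 ok]
  4: obs=x cand={2} pick 2 [2->2 ok]
  5: obs=y cand={0,1} pick 0 [2->0 ok]
  6: obs=y cand={0,1} pick 1 [0->1 ok]
  7: obs=y cand={0,1} pick 0 [1->0 ok]
  8: obs=y cand={0,1} pick 1 [0->1 ok]
  9: obs=y cand={0,1} pick 1 [1->1 ok]
  10: obs=y cand={0,1} pick 0 [1->0 ok]
  11: obs=x cand={2} pick 2 [0->2 ok]
  12: obs=y cand={0,1} pick 0 [2->0 ok]
  13: obs=y cand={0,1} pick 1 [0->1 ok]
  14: obs=y cand={0,1} pick 1 [1->1 ok]
  15: obs=y cand={0,1} pick 0 [1->0 ok]
  16: obs=y cand={0,1} pick 1 [0->1 ok]
  17: obs=y cand={0,1} pick 0 [1->0 ok]
  18: obs=x cand={2} pick 2 [0->2 ok]
  19: obs=y cand={0,1} pick 0 [2->0 ok]
  20: obs=y cand={0,1} pick 1 [0->1 ok]
  21: obs=y cand={0,1} pick 0 [1->0 ok]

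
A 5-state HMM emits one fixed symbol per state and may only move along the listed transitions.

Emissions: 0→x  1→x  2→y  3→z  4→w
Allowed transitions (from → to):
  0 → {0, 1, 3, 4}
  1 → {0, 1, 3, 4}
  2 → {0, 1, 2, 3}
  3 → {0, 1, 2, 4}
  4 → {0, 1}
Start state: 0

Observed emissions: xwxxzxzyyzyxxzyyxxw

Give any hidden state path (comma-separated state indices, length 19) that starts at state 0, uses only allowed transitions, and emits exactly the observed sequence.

  pos 0: x in {0,1}, choose 0; start
  pos 1: w in {4}, choose 4; 0->4 ok
  pos 2: x in {0,1}, choose 0; 4->0 ok
  pos 3: x in {0,1}, choose 0; 0->0 ok
  pos 4: z in {3}, choose 3; 0->3 ok
  pos 5: x in {0,1}, choose 1; 3->1 ok
  pos 6: z in {3}, choose 3; 1->3 ok
  pos 7: y in {2}, choose 2; 3->2 ok
  pos 8: y in {2}, choose 2; 2->2 ok
  pos 9: z in {3}, choose 3; 2->3 ok
  pos 10: y in {2}, choose 2; 3->2 ok
  pos 11: x in {0,1}, choose 0; 2->0 ok
  pos 12: x in {0,1}, choose 1; 0->1 ok
  pos 13: z in {3}, choose 3; 1->3 ok
  pos 14: y in {2}, choose 2; 3->2 ok
  pos 15: y in {2}, choose 2; 2->2 ok
  pos 16: x in {0,1}, choose 0; 2->0 ok
  pos 17: x in {0,1}, choose 0; 0->0 ok
  pos 18: w in {4}, choose 4; 0->4 ok

0,4,0,0,3,1,3,2,2,3,2,0,1,3,2,2,0,0,4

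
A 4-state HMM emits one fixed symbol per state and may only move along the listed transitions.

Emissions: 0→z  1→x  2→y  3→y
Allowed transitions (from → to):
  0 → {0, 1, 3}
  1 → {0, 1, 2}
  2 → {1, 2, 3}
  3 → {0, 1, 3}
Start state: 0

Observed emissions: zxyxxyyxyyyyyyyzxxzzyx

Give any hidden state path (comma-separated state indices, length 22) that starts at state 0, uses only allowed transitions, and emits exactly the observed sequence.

  pos 0: z in {0}, choose 0; start
  pos 1: x in {1}, choose 1; 0->1 ok
  pos 2: y in {2,3}, choose 2; 1->2 ok
  pos 3: x in {1}, choose 1; 2->1 ok
  pos 4: x in {1}, choose 1; 1->1 ok
  pos 5: y in {2,3}, choose 2; 1->2 ok
  pos 6: y in {2,3}, choose 3; 2->3 ok
  pos 7: x in {1}, choose 1; 3->1 ok
  pos 8: y in {2,3}, choose 2; 1->2 ok
  pos 9: y in {2,3}, choose 2; 2->2 ok
  pos 10: y in {2,3}, choose 2; 2->2 ok
  pos 11: y in {2,3}, choose 2; 2->2 ok
  pos 12: y in {2,3}, choose 2; 2->2 ok
  pos 13: y in {2,3}, choose 2; 2->2 ok
  pos 14: y in {2,3}, choose 3; 2->3 ok
  pos 15: z in {0}, choose 0; 3->0 ok
  pos 16: x in {1}, choose 1; 0->1 ok
  pos 17: x in {1}, choose 1; 1->1 ok
  pos 18: z in {0}, choose 0; 1->0 ok
  pos 19: z in {0}, choose 0; 0->0 ok
  pos 20: y in {2,3}, choose 3; 0->3 ok
  pos 21: x in {1}, choose 1; 3->1 ok

0,1,2,1,1,2,3,1,2,2,2,2,2,2,3,0,1,1,0,0,3,1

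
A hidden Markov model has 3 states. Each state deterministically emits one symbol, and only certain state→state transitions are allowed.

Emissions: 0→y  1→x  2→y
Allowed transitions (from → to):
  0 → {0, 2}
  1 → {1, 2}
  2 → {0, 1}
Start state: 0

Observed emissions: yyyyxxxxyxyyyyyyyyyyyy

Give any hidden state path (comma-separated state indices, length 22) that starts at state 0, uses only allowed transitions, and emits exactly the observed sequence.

0,2,0,2,1,1,1,1,2,1,2,0,0,0,0,0,2,0,2,0,2,0

  [0] y  {0,2}  => 0  start
  [1] y  {0,2}  => 2  0->2 ok
  [2] y  {0,2}  => 0  2->0 ok
  [3] y  {0,2}  => 2  0->2 ok
  [4] x  {1}  => 1  2->1 ok
  [5] x  {1}  => 1  1->1 ok
  [6] x  {1}  => 1  1->1 ok
  [7] x  {1}  => 1  1->1 ok
  [8] y  {0,2}  => 2  1->2 ok
  [9] x  {1}  => 1  2->1 ok
  [10] y  {0,2}  => 2  1->2 ok
  [11] y  {0,2}  => 0  2->0 ok
  [12] y  {0,2}  => 0  0->0 ok
  [13] y  {0,2}  => 0  0->0 ok
  [14] y  {0,2}  => 0  0->0 ok
  [15] y  {0,2}  => 0  0->0 ok
  [16] y  {0,2}  => 2  0->2 ok
  [17] y  {0,2}  => 0  2->0 ok
  [18] y  {0,2}  => 2  0->2 ok
  [19] y  {0,2}  => 0  2->0 ok
  [20] y  {0,2}  => 2  0->2 ok
  [21] y  {0,2}  => 0  2->0 ok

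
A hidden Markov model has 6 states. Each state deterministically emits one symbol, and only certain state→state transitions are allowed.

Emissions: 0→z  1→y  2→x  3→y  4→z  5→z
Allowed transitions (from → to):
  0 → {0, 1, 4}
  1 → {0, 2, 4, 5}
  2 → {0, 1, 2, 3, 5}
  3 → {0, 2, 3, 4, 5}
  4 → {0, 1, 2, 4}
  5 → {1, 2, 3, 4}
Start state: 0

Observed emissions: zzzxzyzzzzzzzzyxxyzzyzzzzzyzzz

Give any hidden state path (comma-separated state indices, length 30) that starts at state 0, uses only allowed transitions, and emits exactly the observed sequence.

0,0,4,2,5,3,0,4,0,4,0,4,4,0,1,2,2,1,5,4,1,0,0,0,0,0,1,0,4,4

  0: obs=z cand={0,4,5} pick 0 [start]
  1: obs=z cand={0,4,5} pick 0 [0->0 ok]
  2: obs=z cand={0,4,5} pick 4 [0->4 ok]
  3: obs=x cand={2} pick 2 [4->2 ok]
  4: obs=z cand={0,4,5} pick 5 [2->5 ok]
  5: obs=y cand={1,3} pick 3 [5->3 ok]
  6: obs=z cand={0,4,5} pick 0 [3->0 ok]
  7: obs=z cand={0,4,5} pick 4 [0->4 ok]
  8: obs=z cand={0,4,5} pick 0 [4->0 ok]
  9: obs=z cand={0,4,5} pick 4 [0->4 ok]
  10: obs=z cand={0,4,5} pick 0 [4->0 ok]
  11: obs=z cand={0,4,5} pick 4 [0->4 ok]
  12: obs=z cand={0,4,5} pick 4 [4->4 ok]
  13: obs=z cand={0,4,5} pick 0 [4->0 ok]
  14: obs=y cand={1,3} pick 1 [0->1 ok]
  15: obs=x cand={2} pick 2 [1->2 ok]
  16: obs=x cand={2} pick 2 [2->2 ok]
  17: obs=y cand={1,3} pick 1 [2->1 ok]
  18: obs=z cand={0,4,5} pick 5 [1->5 ok]
  19: obs=z cand={0,4,5} pick 4 [5->4 ok]
  20: obs=y cand={1,3} pick 1 [4->1 ok]
  21: obs=z cand={0,4,5} pick 0 [1->0 ok]
  22: obs=z cand={0,4,5} pick 0 [0->0 ok]
  23: obs=z cand={0,4,5} pick 0 [0->0 ok]
  24: obs=z cand={0,4,5} pick 0 [0->0 ok]
  25: obs=z cand={0,4,5} pick 0 [0->0 ok]
  26: obs=y cand={1,3} pick 1 [0->1 ok]
  27: obs=z cand={0,4,5} pick 0 [1->0 ok]
  28: obs=z cand={0,4,5} pick 4 [0->4 ok]
  29: obs=z cand={0,4,5} pick 4 [4->4 ok]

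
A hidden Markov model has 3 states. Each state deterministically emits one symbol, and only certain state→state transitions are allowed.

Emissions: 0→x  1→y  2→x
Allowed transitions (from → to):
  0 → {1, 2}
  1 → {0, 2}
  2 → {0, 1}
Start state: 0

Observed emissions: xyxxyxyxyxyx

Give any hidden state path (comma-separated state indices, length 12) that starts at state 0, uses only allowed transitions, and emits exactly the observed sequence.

  t0 'x' -> {0,2}, take 0 (start)
  t1 'y' -> {1}, take 1 (0->1 ok)
  t2 'x' -> {0,2}, take 2 (1->2 ok)
  t3 'x' -> {0,2}, take 0 (2->0 ok)
  t4 'y' -> {1}, take 1 (0->1 ok)
  t5 'x' -> {0,2}, take 0 (1->0 ok)
  t6 'y' -> {1}, take 1 (0->1 ok)
  t7 'x' -> {0,2}, take 0 (1->0 ok)
  t8 'y' -> {1}, take 1 (0->1 ok)
  t9 'x' -> {0,2}, take 2 (1->2 ok)
  t10 'y' -> {1}, take 1 (2->1 ok)
  t11 'x' -> {0,2}, take 0 (1->0 ok)

0,1,2,0,1,0,1,0,1,2,1,0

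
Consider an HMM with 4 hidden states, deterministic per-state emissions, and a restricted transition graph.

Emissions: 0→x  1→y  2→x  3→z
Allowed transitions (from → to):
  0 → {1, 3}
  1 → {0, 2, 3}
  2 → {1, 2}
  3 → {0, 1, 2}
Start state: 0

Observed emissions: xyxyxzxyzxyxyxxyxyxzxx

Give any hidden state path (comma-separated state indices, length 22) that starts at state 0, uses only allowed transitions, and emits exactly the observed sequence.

0,1,0,1,0,3,2,1,3,0,1,2,1,2,2,1,0,1,0,3,2,2

  0: obs=x cand={0,2} pick 0 [start]
  1: obs=y cand={1} pick 1 [0->1 ok]
  2: obs=x cand={0,2} pick 0 [1->0 ok]
  3: obs=y cand={1} pick 1 [0->1 ok]
  4: obs=x cand={0,2} pick 0 [1->0 ok]
  5: obs=z cand={3} pick 3 [0->3 ok]
  6: obs=x cand={0,2} pick 2 [3->2 ok]
  7: obs=y cand={1} pick 1 [2->1 ok]
  8: obs=z cand={3} pick 3 [1->3 ok]
  9: obs=x cand={0,2} pick 0 [3->0 ok]
  10: obs=y cand={1} pick 1 [0->1 ok]
  11: obs=x cand={0,2} pick 2 [1->2 ok]
  12: obs=y cand={1} pick 1 [2->1 ok]
  13: obs=x cand={0,2} pick 2 [1->2 ok]
  14: obs=x cand={0,2} pick 2 [2->2 ok]
  15: obs=y cand={1} pick 1 [2->1 ok]
  16: obs=x cand={0,2} pick 0 [1->0 ok]
  17: obs=y cand={1} pick 1 [0->1 ok]
  18: obs=x cand={0,2} pick 0 [1->0 ok]
  19: obs=z cand={3} pick 3 [0->3 ok]
  20: obs=x cand={0,2} pick 2 [3->2 ok]
  21: obs=x cand={0,2} pick 2 [2->2 ok]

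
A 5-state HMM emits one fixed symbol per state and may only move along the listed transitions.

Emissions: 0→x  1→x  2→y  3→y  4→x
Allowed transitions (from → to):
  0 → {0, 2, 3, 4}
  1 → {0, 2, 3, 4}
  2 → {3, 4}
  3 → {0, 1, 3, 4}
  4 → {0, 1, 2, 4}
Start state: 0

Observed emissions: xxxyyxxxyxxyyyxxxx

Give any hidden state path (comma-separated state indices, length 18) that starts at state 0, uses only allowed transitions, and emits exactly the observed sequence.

  t0 'x' -> {0,1,4}, take 0 (start)
  t1 'x' -> {0,1,4}, take 4 (0->4 ok)
  t2 'x' -> {0,1,4}, take 0 (4->0 ok)
  t3 'y' -> {2,3}, take 3 (0->3 ok)
  t4 'y' -> {2,3}, take 3 (3->3 ok)
  t5 'x' -> {0,1,4}, take 1 (3->1 ok)
  t6 'x' -> {0,1,4}, take 0 (1->0 ok)
  t7 'x' -> {0,1,4}, take 0 (0->0 ok)
  t8 'y' -> {2,3}, take 2 (0->2 ok)
  t9 'x' -> {0,1,4}, take 4 (2->4 ok)
  t10 'x' -> {0,1,4}, take 0 (4->0 ok)
  t11 'y' -> {2,3}, take 2 (0->2 ok)
  t12 'y' -> {2,3}, take 3 (2->3 ok)
  t13 'y' -> {2,3}, take 3 (3->3 ok)
  t14 'x' -> {0,1,4}, take 1 (3->1 ok)
  t15 'x' -> {0,1,4}, take 4 (1->4 ok)
  t16 'x' -> {0,1,4}, take 0 (4->0 ok)
  t17 'x' -> {0,1,4}, take 0 (0->0 ok)

0,4,0,3,3,1,0,0,2,4,0,2,3,3,1,4,0,0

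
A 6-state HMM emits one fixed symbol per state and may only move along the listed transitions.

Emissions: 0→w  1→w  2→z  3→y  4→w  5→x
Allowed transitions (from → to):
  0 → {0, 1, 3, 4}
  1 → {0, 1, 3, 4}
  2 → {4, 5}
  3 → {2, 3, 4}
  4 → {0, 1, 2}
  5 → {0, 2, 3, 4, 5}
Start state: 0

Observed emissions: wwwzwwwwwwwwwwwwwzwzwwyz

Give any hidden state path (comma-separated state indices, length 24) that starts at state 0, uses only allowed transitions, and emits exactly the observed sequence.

  t0 'w' -> {0,1,4}, take 0 (start)
  t1 'w' -> {0,1,4}, take 0 (0->0 ok)
  t2 'w' -> {0,1,4}, take 4 (0->4 ok)
  t3 'z' -> {2}, take 2 (4->2 ok)
  t4 'w' -> {0,1,4}, take 4 (2->4 ok)
  t5 'w' -> {0,1,4}, take 1 (4->1 ok)
  t6 'w' -> {0,1,4}, take 1 (1->1 ok)
  t7 'w' -> {0,1,4}, take 0 (1->0 ok)
  t8 'w' -> {0,1,4}, take 4 (0->4 ok)
  t9 'w' -> {0,1,4}, take 0 (4->0 ok)
  t10 'w' -> {0,1,4}, take 4 (0->4 ok)
  t11 'w' -> {0,1,4}, take 0 (4->0 ok)
  t12 'w' -> {0,1,4}, take 1 (0->1 ok)
  t13 'w' -> {0,1,4}, take 4 (1->4 ok)
  t14 'w' -> {0,1,4}, take 0 (4->0 ok)
  t15 'w' -> {0,1,4}, take 1 (0->1 ok)
  t16 'w' -> {0,1,4}, take 4 (1->4 ok)
  t17 'z' -> {2}, take 2 (4->2 ok)
  t18 'w' -> {0,1,4}, take 4 (2->4 ok)
  t19 'z' -> {2}, take 2 (4->2 ok)
  t20 'w' -> {0,1,4}, take 4 (2->4 ok)
  t21 'w' -> {0,1,4}, take 1 (4->1 ok)
  t22 'y' -> {3}, take 3 (1->3 ok)
  t23 'z' -> {2}, take 2 (3->2 ok)

0,0,4,2,4,1,1,0,4,0,4,0,1,4,0,1,4,2,4,2,4,1,3,2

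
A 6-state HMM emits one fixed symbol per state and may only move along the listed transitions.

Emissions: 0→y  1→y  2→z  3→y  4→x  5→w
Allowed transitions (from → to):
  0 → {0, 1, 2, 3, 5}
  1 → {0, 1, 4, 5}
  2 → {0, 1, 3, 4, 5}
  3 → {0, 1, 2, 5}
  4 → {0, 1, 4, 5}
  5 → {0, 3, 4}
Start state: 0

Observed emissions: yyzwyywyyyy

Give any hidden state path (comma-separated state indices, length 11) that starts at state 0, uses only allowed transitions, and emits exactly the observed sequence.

0,3,2,5,3,1,5,3,1,0,1

  0: obs=y cand={0,1,3} pick 0 [start]
  1: obs=y cand={0,1,3} pick 3 [0->3 ok]
  2: obs=z cand={2} pick 2 [3->2 ok]
  3: obs=w cand={5} pick 5 [2->5 ok]
  4: obs=y cand={0,1,3} pick 3 [5->3 ok]
  5: obs=y cand={0,1,3} pick 1 [3->1 ok]
  6: obs=w cand={5} pick 5 [1->5 ok]
  7: obs=y cand={0,1,3} pick 3 [5->3 ok]
  8: obs=y cand={0,1,3} pick 1 [3->1 ok]
  9: obs=y cand={0,1,3} pick 0 [1->0 ok]
  10: obs=y cand={0,1,3} pick 1 [0->1 ok]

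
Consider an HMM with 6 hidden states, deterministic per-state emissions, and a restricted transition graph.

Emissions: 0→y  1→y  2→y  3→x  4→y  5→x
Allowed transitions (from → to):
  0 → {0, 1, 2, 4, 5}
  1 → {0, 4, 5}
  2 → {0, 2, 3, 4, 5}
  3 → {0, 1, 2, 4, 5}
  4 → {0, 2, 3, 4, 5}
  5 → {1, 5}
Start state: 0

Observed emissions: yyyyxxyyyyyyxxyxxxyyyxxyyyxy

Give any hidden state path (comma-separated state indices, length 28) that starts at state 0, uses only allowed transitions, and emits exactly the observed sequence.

0,0,2,2,5,5,1,4,2,4,2,2,5,5,1,5,5,5,1,0,1,5,5,1,0,4,5,1

  [0] y  {0,1,2,4}  => 0  start
  [1] y  {0,1,2,4}  => 0  0->0 ok
  [2] y  {0,1,2,4}  => 2  0->2 ok
  [3] y  {0,1,2,4}  => 2  2->2 ok
  [4] x  {3,5}  => 5  2->5 ok
  [5] x  {3,5}  => 5  5->5 ok
  [6] y  {0,1,2,4}  => 1  5->1 ok
  [7] y  {0,1,2,4}  => 4  1->4 ok
  [8] y  {0,1,2,4}  => 2  4->2 ok
  [9] y  {0,1,2,4}  => 4  2->4 ok
  [10] y  {0,1,2,4}  => 2  4->2 ok
  [11] y  {0,1,2,4}  => 2  2->2 ok
  [12] x  {3,5}  => 5  2->5 ok
  [13] x  {3,5}  => 5  5->5 ok
  [14] y  {0,1,2,4}  => 1  5->1 ok
  [15] x  {3,5}  => 5  1->5 ok
  [16] x  {3,5}  => 5  5->5 ok
  [17] x  {3,5}  => 5  5->5 ok
  [18] y  {0,1,2,4}  => 1  5->1 ok
  [19] y  {0,1,2,4}  => 0  1->0 ok
  [20] y  {0,1,2,4}  => 1  0->1 ok
  [21] x  {3,5}  => 5  1->5 ok
  [22] x  {3,5}  => 5  5->5 ok
  [23] y  {0,1,2,4}  => 1  5->1 ok
  [24] y  {0,1,2,4}  => 0  1->0 ok
  [25] y  {0,1,2,4}  => 4  0->4 ok
  [26] x  {3,5}  => 5  4->5 ok
  [27] y  {0,1,2,4}  => 1  5->1 ok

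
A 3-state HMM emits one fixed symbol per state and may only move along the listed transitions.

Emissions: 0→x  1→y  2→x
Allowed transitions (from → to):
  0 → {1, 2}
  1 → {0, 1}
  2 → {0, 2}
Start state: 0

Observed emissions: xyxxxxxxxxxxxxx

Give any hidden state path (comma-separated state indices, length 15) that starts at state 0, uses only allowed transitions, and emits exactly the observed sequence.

  pos 0: x in {0,2}, choose 0; start
  pos 1: y in {1}, choose 1; 0->1 ok
  pos 2: x in {0,2}, choose 0; 1->0 ok
  pos 3: x in {0,2}, choose 2; 0->2 ok
  pos 4: x in {0,2}, choose 2; 2->2 ok
  pos 5: x in {0,2}, choose 0; 2->0 ok
  pos 6: x in {0,2}, choose 2; 0->2 ok
  pos 7: x in {0,2}, choose 0; 2->0 ok
  pos 8: x in {0,2}, choose 2; 0->2 ok
  pos 9: x in {0,2}, choose 0; 2->0 ok
  pos 10: x in {0,2}, choose 2; 0->2 ok
  pos 11: x in {0,2}, choose 0; 2->0 ok
  pos 12: x in {0,2}, choose 2; 0->2 ok
  pos 13: x in {0,2}, choose 2; 2->2 ok
  pos 14: x in {0,2}, choose 0; 2->0 ok

0,1,0,2,2,0,2,0,2,0,2,0,2,2,0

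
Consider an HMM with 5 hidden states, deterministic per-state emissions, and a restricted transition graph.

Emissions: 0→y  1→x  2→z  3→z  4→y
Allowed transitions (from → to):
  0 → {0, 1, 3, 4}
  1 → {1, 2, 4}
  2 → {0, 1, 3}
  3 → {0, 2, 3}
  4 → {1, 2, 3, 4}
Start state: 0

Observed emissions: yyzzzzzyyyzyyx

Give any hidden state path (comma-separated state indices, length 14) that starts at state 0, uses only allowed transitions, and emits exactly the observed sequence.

0,4,3,2,3,3,3,0,0,4,3,0,0,1

  t0 'y' -> {0,4}, take 0 (start)
  t1 'y' -> {0,4}, take 4 (0->4 ok)
  t2 'z' -> {2,3}, take 3 (4->3 ok)
  t3 'z' -> {2,3}, take 2 (3->2 ok)
  t4 'z' -> {2,3}, take 3 (2->3 ok)
  t5 'z' -> {2,3}, take 3 (3->3 ok)
  t6 'z' -> {2,3}, take 3 (3->3 ok)
  t7 'y' -> {0,4}, take 0 (3->0 ok)
  t8 'y' -> {0,4}, take 0 (0->0 ok)
  t9 'y' -> {0,4}, take 4 (0->4 ok)
  t10 'z' -> {2,3}, take 3 (4->3 ok)
  t11 'y' -> {0,4}, take 0 (3->0 ok)
  t12 'y' -> {0,4}, take 0 (0->0 ok)
  t13 'x' -> {1}, take 1 (0->1 ok)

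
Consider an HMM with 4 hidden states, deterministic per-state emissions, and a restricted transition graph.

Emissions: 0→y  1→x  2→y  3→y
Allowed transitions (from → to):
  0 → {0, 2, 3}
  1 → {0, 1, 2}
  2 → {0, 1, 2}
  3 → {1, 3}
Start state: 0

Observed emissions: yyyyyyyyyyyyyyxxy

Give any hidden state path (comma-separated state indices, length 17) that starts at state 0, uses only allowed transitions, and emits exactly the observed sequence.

0,0,2,2,0,0,0,2,0,0,2,2,0,3,1,1,2

  t0 'y' -> {0,2,3}, take 0 (start)
  t1 'y' -> {0,2,3}, take 0 (0->0 ok)
  t2 'y' -> {0,2,3}, take 2 (0->2 ok)
  t3 'y' -> {0,2,3}, take 2 (2->2 ok)
  t4 'y' -> {0,2,3}, take 0 (2->0 ok)
  t5 'y' -> {0,2,3}, take 0 (0->0 ok)
  t6 'y' -> {0,2,3}, take 0 (0->0 ok)
  t7 'y' -> {0,2,3}, take 2 (0->2 ok)
  t8 'y' -> {0,2,3}, take 0 (2->0 ok)
  t9 'y' -> {0,2,3}, take 0 (0->0 ok)
  t10 'y' -> {0,2,3}, take 2 (0->2 ok)
  t11 'y' -> {0,2,3}, take 2 (2->2 ok)
  t12 'y' -> {0,2,3}, take 0 (2->0 ok)
  t13 'y' -> {0,2,3}, take 3 (0->3 ok)
  t14 'x' -> {1}, take 1 (3->1 ok)
  t15 'x' -> {1}, take 1 (1->1 ok)
  t16 'y' -> {0,2,3}, take 2 (1->2 ok)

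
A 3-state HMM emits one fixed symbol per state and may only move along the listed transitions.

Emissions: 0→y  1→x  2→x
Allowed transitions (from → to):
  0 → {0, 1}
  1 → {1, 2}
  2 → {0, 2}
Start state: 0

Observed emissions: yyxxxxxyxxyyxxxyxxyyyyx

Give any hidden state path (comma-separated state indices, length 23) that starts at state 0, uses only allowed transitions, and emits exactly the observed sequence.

0,0,1,1,1,1,2,0,1,2,0,0,1,1,2,0,1,2,0,0,0,0,1

  [0] y  {0}  => 0  start
  [1] y  {0}  => 0  0->0 ok
  [2] x  {1,2}  => 1  0->1 ok
  [3] x  {1,2}  => 1  1->1 ok
  [4] x  {1,2}  => 1  1->1 ok
  [5] x  {1,2}  => 1  1->1 ok
  [6] x  {1,2}  => 2  1->2 ok
  [7] y  {0}  => 0  2->0 ok
  [8] x  {1,2}  => 1  0->1 ok
  [9] x  {1,2}  => 2  1->2 ok
  [10] y  {0}  => 0  2->0 ok
  [11] y  {0}  => 0  0->0 ok
  [12] x  {1,2}  => 1  0->1 ok
  [13] x  {1,2}  => 1  1->1 ok
  [14] x  {1,2}  => 2  1->2 ok
  [15] y  {0}  => 0  2->0 ok
  [16] x  {1,2}  => 1  0->1 ok
  [17] x  {1,2}  => 2  1->2 ok
  [18] y  {0}  => 0  2->0 ok
  [19] y  {0}  => 0  0->0 ok
  [20] y  {0}  => 0  0->0 ok
  [21] y  {0}  => 0  0->0 ok
  [22] x  {1,2}  => 1  0->1 ok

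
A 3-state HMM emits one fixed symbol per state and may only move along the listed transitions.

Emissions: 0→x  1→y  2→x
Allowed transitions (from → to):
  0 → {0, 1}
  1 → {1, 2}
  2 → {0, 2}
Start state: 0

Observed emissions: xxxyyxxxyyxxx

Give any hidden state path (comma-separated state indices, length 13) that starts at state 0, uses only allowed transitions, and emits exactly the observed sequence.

0,0,0,1,1,2,2,0,1,1,2,2,2

  pos 0: x in {0,2}, choose 0; start
  pos 1: x in {0,2}, choose 0; 0->0 ok
  pos 2: x in {0,2}, choose 0; 0->0 ok
  pos 3: y in {1}, choose 1; 0->1 ok
  pos 4: y in {1}, choose 1; 1->1 ok
  pos 5: x in {0,2}, choose 2; 1->2 ok
  pos 6: x in {0,2}, choose 2; 2->2 ok
  pos 7: x in {0,2}, choose 0; 2->0 ok
  pos 8: y in {1}, choose 1; 0->1 ok
  pos 9: y in {1}, choose 1; 1->1 ok
  pos 10: x in {0,2}, choose 2; 1->2 ok
  pos 11: x in {0,2}, choose 2; 2->2 ok
  pos 12: x in {0,2}, choose 2; 2->2 ok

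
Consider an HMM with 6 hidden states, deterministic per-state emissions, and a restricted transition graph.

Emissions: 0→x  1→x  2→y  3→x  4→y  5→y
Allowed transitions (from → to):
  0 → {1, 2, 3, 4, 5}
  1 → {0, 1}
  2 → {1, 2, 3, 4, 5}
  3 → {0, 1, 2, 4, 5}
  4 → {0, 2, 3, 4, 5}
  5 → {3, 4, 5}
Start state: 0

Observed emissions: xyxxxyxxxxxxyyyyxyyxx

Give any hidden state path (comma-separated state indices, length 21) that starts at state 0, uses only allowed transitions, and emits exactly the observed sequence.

0,4,0,3,0,2,1,0,1,1,1,0,2,5,5,4,0,4,2,3,1

  0: obs=x cand={0,1,3} pick 0 [start]
  1: obs=y cand={2,4,5} pick 4 [0->4 ok]
  2: obs=x cand={0,1,3} pick 0 [4->0 ok]
  3: obs=x cand={0,1,3} pick 3 [0->3 ok]
  4: obs=x cand={0,1,3} pick 0 [3->0 ok]
  5: obs=y cand={2,4,5} pick 2 [0->2 ok]
  6: obs=x cand={0,1,3} pick 1 [2->1 ok]
  7: obs=x cand={0,1,3} pick 0 [1->0 ok]
  8: obs=x cand={0,1,3} pick 1 [0->1 ok]
  9: obs=x cand={0,1,3} pick 1 [1->1 ok]
  10: obs=x cand={0,1,3} pick 1 [1->1 ok]
  11: obs=x cand={0,1,3} pick 0 [1->0 ok]
  12: obs=y cand={2,4,5} pick 2 [0->2 ok]
  13: obs=y cand={2,4,5} pick 5 [2->5 ok]
  14: obs=y cand={2,4,5} pick 5 [5->5 ok]
  15: obs=y cand={2,4,5} pick 4 [5->4 ok]
  16: obs=x cand={0,1,3} pick 0 [4->0 ok]
  17: obs=y cand={2,4,5} pick 4 [0->4 ok]
  18: obs=y cand={2,4,5} pick 2 [4->2 ok]
  19: obs=x cand={0,1,3} pick 3 [2->3 ok]
  20: obs=x cand={0,1,3} pick 1 [3->1 ok]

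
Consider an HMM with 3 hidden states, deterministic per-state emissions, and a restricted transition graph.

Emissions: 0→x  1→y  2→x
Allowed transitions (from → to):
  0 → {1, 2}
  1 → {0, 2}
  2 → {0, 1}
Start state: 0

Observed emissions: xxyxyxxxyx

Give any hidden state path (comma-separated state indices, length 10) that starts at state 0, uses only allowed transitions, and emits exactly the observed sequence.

0,2,1,2,1,2,0,2,1,2

  0: obs=x cand={0,2} pick 0 [start]
  1: obs=x cand={0,2} pick 2 [0->2 ok]
  2: obs=y cand={1} pick 1 [2->1 ok]
  3: obs=x cand={0,2} pick 2 [1->2 ok]
  4: obs=y cand={1} pick 1 [2->1 ok]
  5: obs=x cand={0,2} pick 2 [1->2 ok]
  6: obs=x cand={0,2} pick 0 [2->0 ok]
  7: obs=x cand={0,2} pick 2 [0->2 ok]
  8: obs=y cand={1} pick 1 [2->1 ok]
  9: obs=x cand={0,2} pick 2 [1->2 ok]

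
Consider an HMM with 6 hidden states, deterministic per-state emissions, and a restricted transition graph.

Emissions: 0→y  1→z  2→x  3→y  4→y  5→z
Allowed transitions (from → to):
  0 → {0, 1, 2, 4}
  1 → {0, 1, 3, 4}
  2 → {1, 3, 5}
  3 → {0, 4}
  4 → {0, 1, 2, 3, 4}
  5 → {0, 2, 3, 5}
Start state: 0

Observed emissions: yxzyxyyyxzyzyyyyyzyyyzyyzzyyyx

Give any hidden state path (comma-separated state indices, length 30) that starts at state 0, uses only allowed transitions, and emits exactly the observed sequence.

  pos 0: y in {0,3,4}, choose 0; start
  pos 1: x in {2}, choose 2; 0->2 ok
  pos 2: z in {1,5}, choose 1; 2->1 ok
  pos 3: y in {0,3,4}, choose 0; 1->0 ok
  pos 4: x in {2}, choose 2; 0->2 ok
  pos 5: y in {0,3,4}, choose 3; 2->3 ok
  pos 6: y in {0,3,4}, choose 4; 3->4 ok
  pos 7: y in {0,3,4}, choose 0; 4->0 ok
  pos 8: x in {2}, choose 2; 0->2 ok
  pos 9: z in {1,5}, choose 1; 2->1 ok
  pos 10: y in {0,3,4}, choose 4; 1->4 ok
  pos 11: z in {1,5}, choose 1; 4->1 ok
  pos 12: y in {0,3,4}, choose 4; 1->4 ok
  pos 13: y in {0,3,4}, choose 0; 4->0 ok
  pos 14: y in {0,3,4}, choose 0; 0->0 ok
  pos 15: y in {0,3,4}, choose 4; 0->4 ok
  pos 16: y in {0,3,4}, choose 0; 4->0 ok
  pos 17: z in {1,5}, choose 1; 0->1 ok
  pos 18: y in {0,3,4}, choose 3; 1->3 ok
  pos 19: y in {0,3,4}, choose 0; 3->0 ok
  pos 20: y in {0,3,4}, choose 4; 0->4 ok
  pos 21: z in {1,5}, choose 1; 4->1 ok
  pos 22: y in {0,3,4}, choose 3; 1->3 ok
  pos 23: y in {0,3,4}, choose 0; 3->0 ok
  pos 24: z in {1,5}, choose 1; 0->1 ok
  pos 25: z in {1,5}, choose 1; 1->1 ok
  pos 26: y in {0,3,4}, choose 4; 1->4 ok
  pos 27: y in {0,3,4}, choose 4; 4->4 ok
  pos 28: y in {0,3,4}, choose 0; 4->0 ok
  pos 29: x in {2}, choose 2; 0->2 ok

0,2,1,0,2,3,4,0,2,1,4,1,4,0,0,4,0,1,3,0,4,1,3,0,1,1,4,4,0,2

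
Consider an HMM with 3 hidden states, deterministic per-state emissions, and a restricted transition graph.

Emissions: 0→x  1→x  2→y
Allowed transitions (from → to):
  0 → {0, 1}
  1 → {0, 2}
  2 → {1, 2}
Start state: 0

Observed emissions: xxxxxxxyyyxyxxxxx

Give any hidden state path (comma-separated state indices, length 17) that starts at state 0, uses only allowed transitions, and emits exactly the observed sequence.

0,0,1,0,1,0,1,2,2,2,1,2,1,0,0,0,0

  t0 'x' -> {0,1}, take 0 (start)
  t1 'x' -> {0,1}, take 0 (0->0 ok)
  t2 'x' -> {0,1}, take 1 (0->1 ok)
  t3 'x' -> {0,1}, take 0 (1->0 ok)
  t4 'x' -> {0,1}, take 1 (0->1 ok)
  t5 'x' -> {0,1}, take 0 (1->0 ok)
  t6 'x' -> {0,1}, take 1 (0->1 ok)
  t7 'y' -> {2}, take 2 (1->2 ok)
  t8 'y' -> {2}, take 2 (2->2 ok)
  t9 'y' -> {2}, take 2 (2->2 ok)
  t10 'x' -> {0,1}, take 1 (2->1 ok)
  t11 'y' -> {2}, take 2 (1->2 ok)
  t12 'x' -> {0,1}, take 1 (2->1 ok)
  t13 'x' -> {0,1}, take 0 (1->0 ok)
  t14 'x' -> {0,1}, take 0 (0->0 ok)
  t15 'x' -> {0,1}, take 0 (0->0 ok)
  t16 'x' -> {0,1}, take 0 (0->0 ok)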